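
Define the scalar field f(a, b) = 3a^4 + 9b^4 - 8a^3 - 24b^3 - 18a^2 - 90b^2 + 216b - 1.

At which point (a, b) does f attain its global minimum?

(3, -2)

f(a,b) separates as P(a) + Q(b) − 1, so its minimum is min P + min Q − 1.
P'(a) = 12a(a - 3)(a + 1) vanishes at a ∈ {-1, 0, 3}; Q'(b) = 36(b - 3)(b - 1)(b + 2) vanishes at b ∈ {-2, 1, 3}.
Local minima of P (where P''>0): P(-1)=-7, P(3)=-135. Local minima of Q: Q(-2)=-456, Q(3)=-81.
So the global minimum of f is P(3) + Q(-2) − 1 = -135 − 456 − 1 = -592, attained at (3, -2).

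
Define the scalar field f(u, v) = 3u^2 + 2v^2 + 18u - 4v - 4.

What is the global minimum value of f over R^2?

-33

f(u,v) separates as P(u) + Q(v) − 4, so its minimum is min P + min Q − 4.
P'(u) = 6u + 18 vanishes at u ∈ {-3}; Q'(v) = 4v - 4 vanishes at v ∈ {1}.
Local minima of P (where P''>0): P(-3)=-27. Local minima of Q: Q(1)=-2.
So the global minimum of f is P(-3) + Q(1) − 4 = -27 − 2 − 4 = -33, attained at (-3, 1).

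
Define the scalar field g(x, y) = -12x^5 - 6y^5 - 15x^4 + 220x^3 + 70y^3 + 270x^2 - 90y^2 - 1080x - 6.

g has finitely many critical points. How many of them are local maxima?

4

g separates as a function of x plus a function of y, so ∇g=0 decouples.
∂g/∂x = -60(x - 3)(x - 1)(x + 2)(x + 3) = 0 at x ∈ {-3, -2, 1, 3}; ∂g/∂y = -30y(y - 2)(y - 1)(y + 3) = 0 at y ∈ {-3, 0, 1, 2}.
The Hessian is diagonal: diag(g_xx, g_yy). Second derivatives: g_xx(-3)=1440, g_xx(-2)=-900, g_xx(1)=1440, g_xx(3)=-3600; g_yy(-3)=1800, g_yy(0)=-180, g_yy(1)=120, g_yy(2)=-300.
Local maxima occur where both diagonal entries negative: (-2, 0), (-2, 2), (3, 0), (3, 2). Count: 4.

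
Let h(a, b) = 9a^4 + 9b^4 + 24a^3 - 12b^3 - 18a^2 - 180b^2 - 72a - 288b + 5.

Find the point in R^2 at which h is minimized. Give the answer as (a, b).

(1, 4)

h(a,b) separates as P(a) + Q(b) + 5, so its minimum is min P + min Q + 5.
P'(a) = 36(a - 1)(a + 1)(a + 2) vanishes at a ∈ {-2, -1, 1}; Q'(b) = 36(b - 4)(b + 1)(b + 2) vanishes at b ∈ {-2, -1, 4}.
Local minima of P (where P''>0): P(-2)=24, P(1)=-57. Local minima of Q: Q(-2)=96, Q(4)=-2496.
So the global minimum of h is P(1) + Q(4) + 5 = -57 − 2496 + 5 = -2548, attained at (1, 4).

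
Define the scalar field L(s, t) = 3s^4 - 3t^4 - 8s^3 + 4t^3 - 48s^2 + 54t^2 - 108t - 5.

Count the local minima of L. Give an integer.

2

L separates as a function of s plus a function of t, so ∇L=0 decouples.
∂L/∂s = 12s(s - 4)(s + 2) = 0 at s ∈ {-2, 0, 4}; ∂L/∂t = -12(t - 3)(t - 1)(t + 3) = 0 at t ∈ {-3, 1, 3}.
The Hessian is diagonal: diag(L_ss, L_tt). Second derivatives: L_ss(-2)=144, L_ss(0)=-96, L_ss(4)=288; L_tt(-3)=-288, L_tt(1)=96, L_tt(3)=-144.
Local minima occur where both diagonal entries positive: (-2, 1), (4, 1). Count: 2.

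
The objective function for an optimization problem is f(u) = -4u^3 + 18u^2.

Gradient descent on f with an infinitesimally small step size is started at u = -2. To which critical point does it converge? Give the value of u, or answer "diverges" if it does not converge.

f'(u) = -12u(u - 3), so f'(-2) = -120.
Gradient descent moves in the -f' direction, i.e. u is increasing.
The nearest critical point in that direction is u = 0, where f'' = 36 > 0 (a local minimum). The iterate converges there.

0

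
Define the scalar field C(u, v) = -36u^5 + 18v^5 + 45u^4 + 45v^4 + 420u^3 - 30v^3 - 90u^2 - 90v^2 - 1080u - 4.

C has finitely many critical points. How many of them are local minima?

4

C separates as a function of u plus a function of v, so ∇C=0 decouples.
∂C/∂u = -180(u - 3)(u - 1)(u + 1)(u + 2) = 0 at u ∈ {-2, -1, 1, 3}; ∂C/∂v = 90v(v - 1)(v + 1)(v + 2) = 0 at v ∈ {-2, -1, 0, 1}.
The Hessian is diagonal: diag(C_uu, C_vv). Second derivatives: C_uu(-2)=2700, C_uu(-1)=-1440, C_uu(1)=2160, C_uu(3)=-7200; C_vv(-2)=-540, C_vv(-1)=180, C_vv(0)=-180, C_vv(1)=540.
Local minima occur where both diagonal entries positive: (-2, -1), (-2, 1), (1, -1), (1, 1). Count: 4.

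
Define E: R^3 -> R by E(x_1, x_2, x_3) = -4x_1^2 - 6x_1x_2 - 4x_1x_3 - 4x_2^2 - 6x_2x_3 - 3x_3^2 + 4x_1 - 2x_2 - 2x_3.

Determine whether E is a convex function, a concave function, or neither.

E is quadratic, so its Hessian is the constant matrix H = [[-8, -6, -4], [-6, -8, -6], [-4, -6, -6]].
Leading principal minors: -8, 28, -40.
Signs alternate −, +, − ⇒ H ≺ 0 ⇒ concave.

concave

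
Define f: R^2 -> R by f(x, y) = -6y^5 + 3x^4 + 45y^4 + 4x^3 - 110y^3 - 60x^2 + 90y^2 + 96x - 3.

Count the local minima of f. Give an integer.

4

f separates as a function of x plus a function of y, so ∇f=0 decouples.
∂f/∂x = 12(x - 2)(x - 1)(x + 4) = 0 at x ∈ {-4, 1, 2}; ∂f/∂y = -30y(y - 3)(y - 2)(y - 1) = 0 at y ∈ {0, 1, 2, 3}.
The Hessian is diagonal: diag(f_xx, f_yy). Second derivatives: f_xx(-4)=360, f_xx(1)=-60, f_xx(2)=72; f_yy(0)=180, f_yy(1)=-60, f_yy(2)=60, f_yy(3)=-180.
Local minima occur where both diagonal entries positive: (-4, 0), (-4, 2), (2, 0), (2, 2). Count: 4.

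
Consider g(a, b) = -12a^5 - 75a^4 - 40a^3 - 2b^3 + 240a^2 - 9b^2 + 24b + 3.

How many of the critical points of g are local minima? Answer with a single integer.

2

g separates as a function of a plus a function of b, so ∇g=0 decouples.
∂g/∂a = -60a(a - 1)(a + 2)(a + 4) = 0 at a ∈ {-4, -2, 0, 1}; ∂g/∂b = -6(b - 1)(b + 4) = 0 at b ∈ {-4, 1}.
The Hessian is diagonal: diag(g_aa, g_bb). Second derivatives: g_aa(-4)=2400, g_aa(-2)=-720, g_aa(0)=480, g_aa(1)=-900; g_bb(-4)=30, g_bb(1)=-30.
Local minima occur where both diagonal entries positive: (-4, -4), (0, -4). Count: 2.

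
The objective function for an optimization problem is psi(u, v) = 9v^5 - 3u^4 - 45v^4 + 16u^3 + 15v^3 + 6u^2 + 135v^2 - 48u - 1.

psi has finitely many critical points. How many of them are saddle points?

psi separates as a function of u plus a function of v, so ∇psi=0 decouples.
∂psi/∂u = -12(u - 4)(u - 1)(u + 1) = 0 at u ∈ {-1, 1, 4}; ∂psi/∂v = 45v(v - 3)(v - 2)(v + 1) = 0 at v ∈ {-1, 0, 2, 3}.
The Hessian is diagonal: diag(psi_uu, psi_vv). Second derivatives: psi_uu(-1)=-120, psi_uu(1)=72, psi_uu(4)=-180; psi_vv(-1)=-540, psi_vv(0)=270, psi_vv(2)=-270, psi_vv(3)=540.
Saddle points occur where the two diagonal entries have opposite signs: (-1, 0), (-1, 3), (1, -1), (1, 2), (4, 0), (4, 3). Count: 6.

6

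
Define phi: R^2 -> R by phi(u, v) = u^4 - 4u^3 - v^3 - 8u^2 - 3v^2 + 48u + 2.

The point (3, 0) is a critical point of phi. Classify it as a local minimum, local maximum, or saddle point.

saddle point

The mixed partial ∂²phi/∂u∂v is 0, so the Hessian at any point is diag(phi_uu, phi_vv) = diag(4(3u^2 - 6u - 4), -6(v + 1)).
At (3, 0): H = diag(20, -6).
The eigenvalues have opposite signs, so H is indefinite: a saddle point.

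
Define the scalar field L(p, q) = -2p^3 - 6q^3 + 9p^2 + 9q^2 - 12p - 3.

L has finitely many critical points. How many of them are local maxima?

L separates as a function of p plus a function of q, so ∇L=0 decouples.
∂L/∂p = -6(p - 2)(p - 1) = 0 at p ∈ {1, 2}; ∂L/∂q = -18q(q - 1) = 0 at q ∈ {0, 1}.
The Hessian is diagonal: diag(L_pp, L_qq). Second derivatives: L_pp(1)=6, L_pp(2)=-6; L_qq(0)=18, L_qq(1)=-18.
Local maxima occur where both diagonal entries negative: (2, 1). Count: 1.

1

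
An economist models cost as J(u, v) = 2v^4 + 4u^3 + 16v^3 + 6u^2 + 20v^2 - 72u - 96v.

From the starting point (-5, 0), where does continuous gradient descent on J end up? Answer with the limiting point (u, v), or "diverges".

diverges

J is separable, so gradient descent decouples: u follows -∂J/∂u, v follows -∂J/∂v.
∂J/∂u = 12(u - 2)(u + 3); at u=-5 this is 168, so u decreases.
∂J/∂v = 8(v - 1)(v + 3)(v + 4); at v=0 this is -96, so v increases.
The u-coordinate has no critical point in that direction and runs off to infinity.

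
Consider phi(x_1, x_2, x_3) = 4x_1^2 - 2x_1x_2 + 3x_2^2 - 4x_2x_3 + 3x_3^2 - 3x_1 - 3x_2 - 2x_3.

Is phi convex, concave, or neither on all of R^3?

phi is quadratic, so its Hessian is the constant matrix H = [[8, -2, 0], [-2, 6, -4], [0, -4, 6]].
Leading principal minors: 8, 44, 136.
All positive ⇒ H ≻ 0 ⇒ convex.

convex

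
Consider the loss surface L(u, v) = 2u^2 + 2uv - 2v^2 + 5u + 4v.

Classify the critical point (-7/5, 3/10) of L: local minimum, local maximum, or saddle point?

saddle point

The Hessian of L is constant: H = [[4, 2], [2, -4]].
det(H) = 4·(-4) − 2² = -20.
Since det(H) < 0, H is indefinite and the critical point is a saddle point.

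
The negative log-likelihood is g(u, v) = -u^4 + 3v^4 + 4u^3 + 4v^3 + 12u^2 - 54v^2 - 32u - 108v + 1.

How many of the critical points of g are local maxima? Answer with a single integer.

g separates as a function of u plus a function of v, so ∇g=0 decouples.
∂g/∂u = -4(u - 4)(u - 1)(u + 2) = 0 at u ∈ {-2, 1, 4}; ∂g/∂v = 12(v - 3)(v + 1)(v + 3) = 0 at v ∈ {-3, -1, 3}.
The Hessian is diagonal: diag(g_uu, g_vv). Second derivatives: g_uu(-2)=-72, g_uu(1)=36, g_uu(4)=-72; g_vv(-3)=144, g_vv(-1)=-96, g_vv(3)=288.
Local maxima occur where both diagonal entries negative: (-2, -1), (4, -1). Count: 2.

2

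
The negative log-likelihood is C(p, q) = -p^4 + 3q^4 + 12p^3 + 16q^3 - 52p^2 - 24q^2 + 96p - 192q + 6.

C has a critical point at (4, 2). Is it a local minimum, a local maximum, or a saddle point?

saddle point

The mixed partial ∂²C/∂p∂q is 0, so the Hessian at any point is diag(C_pp, C_qq) = diag(4(-3p^2 + 18p - 26), 12(3q^2 + 8q - 4)).
At (4, 2): H = diag(-8, 288).
The eigenvalues have opposite signs, so H is indefinite: a saddle point.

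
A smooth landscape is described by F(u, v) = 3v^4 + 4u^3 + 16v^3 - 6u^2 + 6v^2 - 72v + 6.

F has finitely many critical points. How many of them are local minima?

F separates as a function of u plus a function of v, so ∇F=0 decouples.
∂F/∂u = 12u(u - 1) = 0 at u ∈ {0, 1}; ∂F/∂v = 12(v - 1)(v + 2)(v + 3) = 0 at v ∈ {-3, -2, 1}.
The Hessian is diagonal: diag(F_uu, F_vv). Second derivatives: F_uu(0)=-12, F_uu(1)=12; F_vv(-3)=48, F_vv(-2)=-36, F_vv(1)=144.
Local minima occur where both diagonal entries positive: (1, -3), (1, 1). Count: 2.

2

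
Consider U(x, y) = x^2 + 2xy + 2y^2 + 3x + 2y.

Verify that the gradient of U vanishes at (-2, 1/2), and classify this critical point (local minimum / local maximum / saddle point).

∇U = (2x + 2y + 3, 2x + 4y + 2); substituting (-2, 1/2) gives ∇U = (0, 0), so (-2, 1/2) is indeed a critical point.
The Hessian of U is constant: H = [[2, 2], [2, 4]].
det(H) = 2·4 − 2² = 4.
det(H) > 0 and tr(H) = 6 > 0, so H is positive definite and the point is a local minimum.

local minimum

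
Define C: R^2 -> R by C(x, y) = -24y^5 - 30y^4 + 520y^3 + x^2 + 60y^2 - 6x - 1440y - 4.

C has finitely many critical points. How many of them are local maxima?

0

C separates as a function of x plus a function of y, so ∇C=0 decouples.
∂C/∂x = 2(x - 3) = 0 at x ∈ {3}; ∂C/∂y = -120(y - 3)(y - 1)(y + 1)(y + 4) = 0 at y ∈ {-4, -1, 1, 3}.
The Hessian is diagonal: diag(C_xx, C_yy). Second derivatives: C_xx(3)=2; C_yy(-4)=12600, C_yy(-1)=-2880, C_yy(1)=2400, C_yy(3)=-6720.
Local maxima occur where both diagonal entries negative: none. Count: 0.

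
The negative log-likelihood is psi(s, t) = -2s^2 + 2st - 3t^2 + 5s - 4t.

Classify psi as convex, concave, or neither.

concave

psi is quadratic, so its Hessian is the constant matrix H = [[-4, 2], [2, -6]].
det(H) = 20, tr(H) = -10.
det(H) > 0 and tr(H) < 0, so H is negative definite everywhere: concave.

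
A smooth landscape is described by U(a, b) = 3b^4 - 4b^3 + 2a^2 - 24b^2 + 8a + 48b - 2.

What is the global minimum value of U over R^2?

-122

U(a,b) separates as P(a) + Q(b) − 2, so its minimum is min P + min Q − 2.
P'(a) = 4a + 8 vanishes at a ∈ {-2}; Q'(b) = 12(b - 2)(b - 1)(b + 2) vanishes at b ∈ {-2, 1, 2}.
Local minima of P (where P''>0): P(-2)=-8. Local minima of Q: Q(-2)=-112, Q(2)=16.
So the global minimum of U is P(-2) + Q(-2) − 2 = -8 − 112 − 2 = -122, attained at (-2, -2).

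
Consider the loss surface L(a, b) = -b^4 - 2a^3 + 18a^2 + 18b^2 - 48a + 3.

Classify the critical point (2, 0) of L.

local minimum

The mixed partial ∂²L/∂a∂b is 0, so the Hessian at any point is diag(L_aa, L_bb) = diag(12(-a + 3), 12(-b^2 + 3)).
At (2, 0): H = diag(12, 36).
Both eigenvalues are positive, so H is positive definite: a local minimum.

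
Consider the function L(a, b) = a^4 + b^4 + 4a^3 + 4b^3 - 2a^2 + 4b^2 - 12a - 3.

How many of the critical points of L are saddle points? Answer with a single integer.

4

L separates as a function of a plus a function of b, so ∇L=0 decouples.
∂L/∂a = 4(a - 1)(a + 1)(a + 3) = 0 at a ∈ {-3, -1, 1}; ∂L/∂b = 4b(b + 1)(b + 2) = 0 at b ∈ {-2, -1, 0}.
The Hessian is diagonal: diag(L_aa, L_bb). Second derivatives: L_aa(-3)=32, L_aa(-1)=-16, L_aa(1)=32; L_bb(-2)=8, L_bb(-1)=-4, L_bb(0)=8.
Saddle points occur where the two diagonal entries have opposite signs: (-3, -1), (-1, -2), (-1, 0), (1, -1). Count: 4.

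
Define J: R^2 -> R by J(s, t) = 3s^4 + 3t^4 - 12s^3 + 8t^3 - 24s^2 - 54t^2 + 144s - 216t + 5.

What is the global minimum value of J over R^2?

-910

J(s,t) separates as P(s) + Q(t) + 5, so its minimum is min P + min Q + 5.
P'(s) = 12(s - 3)(s - 2)(s + 2) vanishes at s ∈ {-2, 2, 3}; Q'(t) = 12(t - 3)(t + 2)(t + 3) vanishes at t ∈ {-3, -2, 3}.
Local minima of P (where P''>0): P(-2)=-240, P(3)=135. Local minima of Q: Q(-3)=189, Q(3)=-675.
So the global minimum of J is P(-2) + Q(3) + 5 = -240 − 675 + 5 = -910, attained at (-2, 3).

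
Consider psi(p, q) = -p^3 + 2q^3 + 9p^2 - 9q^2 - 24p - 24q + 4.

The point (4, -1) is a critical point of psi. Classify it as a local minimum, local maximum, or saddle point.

The mixed partial ∂²psi/∂p∂q is 0, so the Hessian at any point is diag(psi_pp, psi_qq) = diag(6(-p + 3), 6(2q - 3)).
At (4, -1): H = diag(-6, -30).
Both eigenvalues are negative, so H is negative definite: a local maximum.

local maximum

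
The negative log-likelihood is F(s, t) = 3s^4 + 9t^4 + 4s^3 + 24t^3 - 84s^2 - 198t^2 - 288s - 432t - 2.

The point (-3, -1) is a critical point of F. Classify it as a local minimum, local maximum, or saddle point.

saddle point

The mixed partial ∂²F/∂s∂t is 0, so the Hessian at any point is diag(F_ss, F_tt) = diag(12(3s^2 + 2s - 14), 36(3t^2 + 4t - 11)).
At (-3, -1): H = diag(84, -432).
The eigenvalues have opposite signs, so H is indefinite: a saddle point.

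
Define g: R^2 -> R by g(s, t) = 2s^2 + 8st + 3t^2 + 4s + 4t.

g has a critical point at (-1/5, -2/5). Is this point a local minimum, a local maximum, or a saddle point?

The Hessian of g is constant: H = [[4, 8], [8, 6]].
det(H) = 4·6 − 8² = -40.
Since det(H) < 0, H is indefinite and the critical point is a saddle point.

saddle point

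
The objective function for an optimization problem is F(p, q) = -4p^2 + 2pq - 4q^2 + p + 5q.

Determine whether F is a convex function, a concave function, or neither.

F is quadratic, so its Hessian is the constant matrix H = [[-8, 2], [2, -8]].
det(H) = 60, tr(H) = -16.
det(H) > 0 and tr(H) < 0, so H is negative definite everywhere: concave.

concave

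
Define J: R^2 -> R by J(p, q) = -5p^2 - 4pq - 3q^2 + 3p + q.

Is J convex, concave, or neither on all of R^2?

J is quadratic, so its Hessian is the constant matrix H = [[-10, -4], [-4, -6]].
det(H) = 44, tr(H) = -16.
det(H) > 0 and tr(H) < 0, so H is negative definite everywhere: concave.

concave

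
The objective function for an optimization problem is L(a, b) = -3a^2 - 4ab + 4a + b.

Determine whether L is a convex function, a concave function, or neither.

L is quadratic, so its Hessian is the constant matrix H = [[-6, -4], [-4, 0]].
det(H) = -16, tr(H) = -6.
det(H) < 0, so H is indefinite: neither convex nor concave.

neither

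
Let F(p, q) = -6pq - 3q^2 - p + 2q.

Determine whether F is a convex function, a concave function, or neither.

F is quadratic, so its Hessian is the constant matrix H = [[0, -6], [-6, -6]].
det(H) = -36, tr(H) = -6.
det(H) < 0, so H is indefinite: neither convex nor concave.

neither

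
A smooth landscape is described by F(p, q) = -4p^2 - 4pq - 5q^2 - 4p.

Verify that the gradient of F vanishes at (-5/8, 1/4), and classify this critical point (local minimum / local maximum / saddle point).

local maximum

∇F = (-8p - 4q - 4, -4p - 10q); substituting (-5/8, 1/4) gives ∇F = (0, 0), so (-5/8, 1/4) is indeed a critical point.
The Hessian of F is constant: H = [[-8, -4], [-4, -10]].
det(H) = (-8)·(-10) − (-4)² = 64.
det(H) > 0 and tr(H) = -18 < 0, so H is negative definite and the point is a local maximum.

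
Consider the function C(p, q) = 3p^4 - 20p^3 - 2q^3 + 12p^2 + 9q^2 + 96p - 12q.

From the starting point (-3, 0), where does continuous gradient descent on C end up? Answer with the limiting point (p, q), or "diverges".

(-1, 1)

C is separable, so gradient descent decouples: p follows -∂C/∂p, q follows -∂C/∂q.
∂C/∂p = 12(p - 4)(p - 2)(p + 1); at p=-3 this is -840, so p increases.
∂C/∂q = -6(q - 2)(q - 1); at q=0 this is -12, so q increases.
p converges to its nearest critical value -1 (a local min of the p-part); q converges to 1. The iterate converges to (-1, 1).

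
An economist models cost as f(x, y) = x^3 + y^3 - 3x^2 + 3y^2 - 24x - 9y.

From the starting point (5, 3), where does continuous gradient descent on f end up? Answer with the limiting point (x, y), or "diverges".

f is separable, so gradient descent decouples: x follows -∂f/∂x, y follows -∂f/∂y.
∂f/∂x = 3(x - 4)(x + 2); at x=5 this is 21, so x decreases.
∂f/∂y = 3(y - 1)(y + 3); at y=3 this is 36, so y decreases.
x converges to its nearest critical value 4 (a local min of the x-part); y converges to 1. The iterate converges to (4, 1).

(4, 1)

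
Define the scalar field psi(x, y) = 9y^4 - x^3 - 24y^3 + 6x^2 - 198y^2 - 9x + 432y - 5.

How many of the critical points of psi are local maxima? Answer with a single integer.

1

psi separates as a function of x plus a function of y, so ∇psi=0 decouples.
∂psi/∂x = -3(x - 3)(x - 1) = 0 at x ∈ {1, 3}; ∂psi/∂y = 36(y - 4)(y - 1)(y + 3) = 0 at y ∈ {-3, 1, 4}.
The Hessian is diagonal: diag(psi_xx, psi_yy). Second derivatives: psi_xx(1)=6, psi_xx(3)=-6; psi_yy(-3)=1008, psi_yy(1)=-432, psi_yy(4)=756.
Local maxima occur where both diagonal entries negative: (3, 1). Count: 1.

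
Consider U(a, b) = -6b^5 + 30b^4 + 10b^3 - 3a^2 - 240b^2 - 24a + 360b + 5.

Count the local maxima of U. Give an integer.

U separates as a function of a plus a function of b, so ∇U=0 decouples.
∂U/∂a = -6(a + 4) = 0 at a ∈ {-4}; ∂U/∂b = -30(b - 3)(b - 2)(b - 1)(b + 2) = 0 at b ∈ {-2, 1, 2, 3}.
The Hessian is diagonal: diag(U_aa, U_bb). Second derivatives: U_aa(-4)=-6; U_bb(-2)=1800, U_bb(1)=-180, U_bb(2)=120, U_bb(3)=-300.
Local maxima occur where both diagonal entries negative: (-4, 1), (-4, 3). Count: 2.

2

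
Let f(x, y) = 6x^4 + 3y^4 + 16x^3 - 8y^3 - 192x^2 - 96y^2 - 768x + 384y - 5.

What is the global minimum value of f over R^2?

f(x,y) separates as P(x) + Q(y) − 5, so its minimum is min P + min Q − 5.
P'(x) = 24(x - 4)(x + 2)(x + 4) vanishes at x ∈ {-4, -2, 4}; Q'(y) = 12(y - 4)(y - 2)(y + 4) vanishes at y ∈ {-4, 2, 4}.
Local minima of P (where P''>0): P(-4)=512, P(4)=-3584. Local minima of Q: Q(-4)=-1792, Q(4)=256.
So the global minimum of f is P(4) + Q(-4) − 5 = -3584 − 1792 − 5 = -5381, attained at (4, -4).

-5381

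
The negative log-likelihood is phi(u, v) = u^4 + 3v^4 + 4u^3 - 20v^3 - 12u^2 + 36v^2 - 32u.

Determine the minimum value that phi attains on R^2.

phi(u,v) separates as P(u) + Q(v), so its minimum is min P + min Q.
P'(u) = 4(u - 2)(u + 1)(u + 4) vanishes at u ∈ {-4, -1, 2}; Q'(v) = 12v(v - 3)(v - 2) vanishes at v ∈ {0, 2, 3}.
Local minima of P (where P''>0): P(-4)=-64, P(2)=-64. Local minima of Q: Q(0)=0, Q(3)=27.
So the global minimum of phi is P(-4) + Q(0) = -64 + 0 = -64, attained at (-4, 0).

-64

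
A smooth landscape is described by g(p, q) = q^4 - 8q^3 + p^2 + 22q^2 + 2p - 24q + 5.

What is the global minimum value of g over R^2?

-5

g(p,q) separates as A(p) + B(q) + 5, so its minimum is min A + min B + 5.
A'(p) = 2p + 2 vanishes at p ∈ {-1}; B'(q) = 4(q - 3)(q - 2)(q - 1) vanishes at q ∈ {1, 2, 3}.
Local minima of A (where A''>0): A(-1)=-1. Local minima of B: B(1)=-9, B(3)=-9.
So the global minimum of g is A(-1) + B(1) + 5 = -1 − 9 + 5 = -5, attained at (-1, 1).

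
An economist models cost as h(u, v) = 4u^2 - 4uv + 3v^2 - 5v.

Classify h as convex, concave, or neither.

convex

h is quadratic, so its Hessian is the constant matrix H = [[8, -4], [-4, 6]].
det(H) = 32, tr(H) = 14.
det(H) > 0 and tr(H) > 0, so H is positive definite everywhere: convex.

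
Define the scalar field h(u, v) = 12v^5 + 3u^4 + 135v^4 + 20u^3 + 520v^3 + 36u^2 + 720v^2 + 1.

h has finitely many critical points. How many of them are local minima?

4

h separates as a function of u plus a function of v, so ∇h=0 decouples.
∂h/∂u = 12u(u + 2)(u + 3) = 0 at u ∈ {-3, -2, 0}; ∂h/∂v = 60v(v + 2)(v + 3)(v + 4) = 0 at v ∈ {-4, -3, -2, 0}.
The Hessian is diagonal: diag(h_uu, h_vv). Second derivatives: h_uu(-3)=36, h_uu(-2)=-24, h_uu(0)=72; h_vv(-4)=-480, h_vv(-3)=180, h_vv(-2)=-240, h_vv(0)=1440.
Local minima occur where both diagonal entries positive: (-3, -3), (-3, 0), (0, -3), (0, 0). Count: 4.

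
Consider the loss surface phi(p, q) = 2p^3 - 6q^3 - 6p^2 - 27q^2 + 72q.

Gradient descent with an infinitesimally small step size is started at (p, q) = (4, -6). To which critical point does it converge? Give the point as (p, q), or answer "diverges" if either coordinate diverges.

(2, -4)

phi is separable, so gradient descent decouples: p follows -∂phi/∂p, q follows -∂phi/∂q.
∂phi/∂p = 6p(p - 2); at p=4 this is 48, so p decreases.
∂phi/∂q = -18(q - 1)(q + 4); at q=-6 this is -252, so q increases.
p converges to its nearest critical value 2 (a local min of the p-part); q converges to -4. The iterate converges to (2, -4).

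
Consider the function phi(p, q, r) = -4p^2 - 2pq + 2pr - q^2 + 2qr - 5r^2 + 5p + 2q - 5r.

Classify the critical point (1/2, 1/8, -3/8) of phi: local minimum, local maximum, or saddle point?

The Hessian is constant: H = [[-8, -2, 2], [-2, -2, 2], [2, 2, -10]].
Leading principal minors: Δ₁ = -8, Δ₂ = 12, Δ₃ = -96.
The minors alternate sign starting negative (−, +, −), so H is negative definite: a local maximum.

local maximum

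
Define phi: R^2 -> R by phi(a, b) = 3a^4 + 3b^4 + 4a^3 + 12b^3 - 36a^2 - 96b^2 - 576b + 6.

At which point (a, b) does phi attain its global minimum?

(-3, 4)

phi(a,b) separates as P(a) + Q(b) + 6, so its minimum is min P + min Q + 6.
P'(a) = 12a(a - 2)(a + 3) vanishes at a ∈ {-3, 0, 2}; Q'(b) = 12(b - 4)(b + 3)(b + 4) vanishes at b ∈ {-4, -3, 4}.
Local minima of P (where P''>0): P(-3)=-189, P(2)=-64. Local minima of Q: Q(-4)=768, Q(4)=-2304.
So the global minimum of phi is P(-3) + Q(4) + 6 = -189 − 2304 + 6 = -2487, attained at (-3, 4).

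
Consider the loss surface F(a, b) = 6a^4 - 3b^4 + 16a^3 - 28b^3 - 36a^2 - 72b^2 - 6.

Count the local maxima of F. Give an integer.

2

F separates as a function of a plus a function of b, so ∇F=0 decouples.
∂F/∂a = 24a(a - 1)(a + 3) = 0 at a ∈ {-3, 0, 1}; ∂F/∂b = -12b(b + 3)(b + 4) = 0 at b ∈ {-4, -3, 0}.
The Hessian is diagonal: diag(F_aa, F_bb). Second derivatives: F_aa(-3)=288, F_aa(0)=-72, F_aa(1)=96; F_bb(-4)=-48, F_bb(-3)=36, F_bb(0)=-144.
Local maxima occur where both diagonal entries negative: (0, -4), (0, 0). Count: 2.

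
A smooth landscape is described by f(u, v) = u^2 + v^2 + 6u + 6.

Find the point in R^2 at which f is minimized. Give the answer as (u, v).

(-3, 0)

f(u,v) separates as P(u) + Q(v) + 6, so its minimum is min P + min Q + 6.
P'(u) = 2u + 6 vanishes at u ∈ {-3}; Q'(v) = 2v vanishes at v ∈ {0}.
Local minima of P (where P''>0): P(-3)=-9. Local minima of Q: Q(0)=0.
So the global minimum of f is P(-3) + Q(0) + 6 = -9 + 0 + 6 = -3, attained at (-3, 0).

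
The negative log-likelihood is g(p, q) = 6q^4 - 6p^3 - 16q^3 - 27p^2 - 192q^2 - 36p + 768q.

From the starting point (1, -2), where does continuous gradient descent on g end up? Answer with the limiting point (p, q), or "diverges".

g is separable, so gradient descent decouples: p follows -∂g/∂p, q follows -∂g/∂q.
∂g/∂p = -18(p + 1)(p + 2); at p=1 this is -108, so p increases.
∂g/∂q = 24(q - 4)(q - 2)(q + 4); at q=-2 this is 1152, so q decreases.
The p-coordinate has no critical point in that direction and runs off to infinity.

diverges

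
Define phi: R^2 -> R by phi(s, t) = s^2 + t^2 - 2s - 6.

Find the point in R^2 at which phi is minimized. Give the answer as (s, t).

(1, 0)

phi(s,t) separates as P(s) + Q(t) − 6, so its minimum is min P + min Q − 6.
P'(s) = 2s - 2 vanishes at s ∈ {1}; Q'(t) = 2t vanishes at t ∈ {0}.
Local minima of P (where P''>0): P(1)=-1. Local minima of Q: Q(0)=0.
So the global minimum of phi is P(1) + Q(0) − 6 = -1 + 0 − 6 = -7, attained at (1, 0).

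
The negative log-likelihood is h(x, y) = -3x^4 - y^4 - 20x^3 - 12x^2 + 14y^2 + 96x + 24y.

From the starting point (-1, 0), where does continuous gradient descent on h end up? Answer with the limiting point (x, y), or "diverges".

h is separable, so gradient descent decouples: x follows -∂h/∂x, y follows -∂h/∂y.
∂h/∂x = -12(x - 1)(x + 2)(x + 4); at x=-1 this is 72, so x decreases.
∂h/∂y = -4(y - 3)(y + 1)(y + 2); at y=0 this is 24, so y decreases.
x converges to its nearest critical value -2 (a local min of the x-part); y converges to -1. The iterate converges to (-2, -1).

(-2, -1)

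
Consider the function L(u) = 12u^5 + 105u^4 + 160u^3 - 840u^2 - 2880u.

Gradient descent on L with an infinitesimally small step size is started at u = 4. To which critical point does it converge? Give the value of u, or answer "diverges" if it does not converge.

L'(u) = 60(u - 2)(u + 2)(u + 3)(u + 4), so L'(4) = 40320.
Gradient descent moves in the -L' direction, i.e. u is decreasing.
The nearest critical point in that direction is u = 2, where L'' = 7200 > 0 (a local minimum). The iterate converges there.

2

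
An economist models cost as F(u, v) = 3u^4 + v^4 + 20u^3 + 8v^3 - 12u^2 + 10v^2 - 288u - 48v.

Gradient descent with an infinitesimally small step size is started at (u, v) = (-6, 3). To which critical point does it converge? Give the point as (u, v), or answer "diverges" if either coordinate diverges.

F is separable, so gradient descent decouples: u follows -∂F/∂u, v follows -∂F/∂v.
∂F/∂u = 12(u - 2)(u + 3)(u + 4); at u=-6 this is -576, so u increases.
∂F/∂v = 4(v - 1)(v + 3)(v + 4); at v=3 this is 336, so v decreases.
u converges to its nearest critical value -4 (a local min of the u-part); v converges to 1. The iterate converges to (-4, 1).

(-4, 1)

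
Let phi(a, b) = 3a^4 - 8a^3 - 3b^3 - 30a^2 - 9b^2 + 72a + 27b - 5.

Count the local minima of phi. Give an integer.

phi separates as a function of a plus a function of b, so ∇phi=0 decouples.
∂phi/∂a = 12(a - 3)(a - 1)(a + 2) = 0 at a ∈ {-2, 1, 3}; ∂phi/∂b = -9(b - 1)(b + 3) = 0 at b ∈ {-3, 1}.
The Hessian is diagonal: diag(phi_aa, phi_bb). Second derivatives: phi_aa(-2)=180, phi_aa(1)=-72, phi_aa(3)=120; phi_bb(-3)=36, phi_bb(1)=-36.
Local minima occur where both diagonal entries positive: (-2, -3), (3, -3). Count: 2.

2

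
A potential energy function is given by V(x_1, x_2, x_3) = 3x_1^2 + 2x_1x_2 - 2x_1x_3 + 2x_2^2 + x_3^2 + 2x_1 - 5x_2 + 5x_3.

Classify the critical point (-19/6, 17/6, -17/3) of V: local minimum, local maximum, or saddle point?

local minimum

The Hessian is constant: H = [[6, 2, -2], [2, 4, 0], [-2, 0, 2]].
Leading principal minors: Δ₁ = 6, Δ₂ = 20, Δ₃ = 24.
All leading minors are positive, so H is positive definite: a local minimum.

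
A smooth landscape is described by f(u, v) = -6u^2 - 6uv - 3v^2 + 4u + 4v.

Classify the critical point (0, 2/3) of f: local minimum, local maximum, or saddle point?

The Hessian of f is constant: H = [[-12, -6], [-6, -6]].
det(H) = (-12)·(-6) − (-6)² = 36.
det(H) > 0 and tr(H) = -18 < 0, so H is negative definite and the point is a local maximum.

local maximum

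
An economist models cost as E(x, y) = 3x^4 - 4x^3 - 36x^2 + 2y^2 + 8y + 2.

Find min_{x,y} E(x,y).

-195

E(x,y) separates as P(x) + Q(y) + 2, so its minimum is min P + min Q + 2.
P'(x) = 12x(x - 3)(x + 2) vanishes at x ∈ {-2, 0, 3}; Q'(y) = 4y + 8 vanishes at y ∈ {-2}.
Local minima of P (where P''>0): P(-2)=-64, P(3)=-189. Local minima of Q: Q(-2)=-8.
So the global minimum of E is P(3) + Q(-2) + 2 = -189 − 8 + 2 = -195, attained at (3, -2).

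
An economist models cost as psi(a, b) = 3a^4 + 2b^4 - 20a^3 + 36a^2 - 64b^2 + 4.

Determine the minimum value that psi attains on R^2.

-508

psi(a,b) separates as P(a) + Q(b) + 4, so its minimum is min P + min Q + 4.
P'(a) = 12a(a - 3)(a - 2) vanishes at a ∈ {0, 2, 3}; Q'(b) = 8b(b - 4)(b + 4) vanishes at b ∈ {-4, 0, 4}.
Local minima of P (where P''>0): P(0)=0, P(3)=27. Local minima of Q: Q(-4)=-512, Q(4)=-512.
So the global minimum of psi is P(0) + Q(-4) + 4 = 0 − 512 + 4 = -508, attained at (0, -4).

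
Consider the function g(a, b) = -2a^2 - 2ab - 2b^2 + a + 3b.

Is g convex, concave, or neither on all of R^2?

concave

g is quadratic, so its Hessian is the constant matrix H = [[-4, -2], [-2, -4]].
det(H) = 12, tr(H) = -8.
det(H) > 0 and tr(H) < 0, so H is negative definite everywhere: concave.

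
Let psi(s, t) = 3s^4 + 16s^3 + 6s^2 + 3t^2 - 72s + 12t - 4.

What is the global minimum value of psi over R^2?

psi(s,t) separates as P(s) + Q(t) − 4, so its minimum is min P + min Q − 4.
P'(s) = 12(s - 1)(s + 2)(s + 3) vanishes at s ∈ {-3, -2, 1}; Q'(t) = 6(t + 2) vanishes at t ∈ {-2}.
Local minima of P (where P''>0): P(-3)=81, P(1)=-47. Local minima of Q: Q(-2)=-12.
So the global minimum of psi is P(1) + Q(-2) − 4 = -47 − 12 − 4 = -63, attained at (1, -2).

-63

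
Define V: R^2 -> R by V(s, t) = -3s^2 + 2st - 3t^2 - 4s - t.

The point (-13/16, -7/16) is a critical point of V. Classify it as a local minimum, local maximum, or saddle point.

The Hessian of V is constant: H = [[-6, 2], [2, -6]].
det(H) = (-6)·(-6) − 2² = 32.
det(H) > 0 and tr(H) = -12 < 0, so H is negative definite and the point is a local maximum.

local maximum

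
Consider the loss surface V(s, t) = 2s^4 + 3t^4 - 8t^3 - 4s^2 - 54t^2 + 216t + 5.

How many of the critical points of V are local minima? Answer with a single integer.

4

V separates as a function of s plus a function of t, so ∇V=0 decouples.
∂V/∂s = 8s(s - 1)(s + 1) = 0 at s ∈ {-1, 0, 1}; ∂V/∂t = 12(t - 3)(t - 2)(t + 3) = 0 at t ∈ {-3, 2, 3}.
The Hessian is diagonal: diag(V_ss, V_tt). Second derivatives: V_ss(-1)=16, V_ss(0)=-8, V_ss(1)=16; V_tt(-3)=360, V_tt(2)=-60, V_tt(3)=72.
Local minima occur where both diagonal entries positive: (-1, -3), (-1, 3), (1, -3), (1, 3). Count: 4.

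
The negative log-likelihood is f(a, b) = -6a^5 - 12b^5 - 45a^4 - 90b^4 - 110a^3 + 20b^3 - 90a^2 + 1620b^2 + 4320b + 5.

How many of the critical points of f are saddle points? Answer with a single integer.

f separates as a function of a plus a function of b, so ∇f=0 decouples.
∂f/∂a = -30a(a + 1)(a + 2)(a + 3) = 0 at a ∈ {-3, -2, -1, 0}; ∂f/∂b = -60(b - 3)(b + 2)(b + 3)(b + 4) = 0 at b ∈ {-4, -3, -2, 3}.
The Hessian is diagonal: diag(f_aa, f_bb). Second derivatives: f_aa(-3)=180, f_aa(-2)=-60, f_aa(-1)=60, f_aa(0)=-180; f_bb(-4)=840, f_bb(-3)=-360, f_bb(-2)=600, f_bb(3)=-12600.
Saddle points occur where the two diagonal entries have opposite signs: (-3, -3), (-3, 3), (-2, -4), (-2, -2), (-1, -3), (-1, 3), (0, -4), (0, -2). Count: 8.

8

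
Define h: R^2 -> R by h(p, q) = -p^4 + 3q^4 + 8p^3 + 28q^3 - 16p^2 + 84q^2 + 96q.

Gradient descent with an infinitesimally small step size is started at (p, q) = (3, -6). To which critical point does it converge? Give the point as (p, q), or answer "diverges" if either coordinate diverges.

h is separable, so gradient descent decouples: p follows -∂h/∂p, q follows -∂h/∂q.
∂h/∂p = -4p(p - 4)(p - 2); at p=3 this is 12, so p decreases.
∂h/∂q = 12(q + 1)(q + 2)(q + 4); at q=-6 this is -480, so q increases.
p converges to its nearest critical value 2 (a local min of the p-part); q converges to -4. The iterate converges to (2, -4).

(2, -4)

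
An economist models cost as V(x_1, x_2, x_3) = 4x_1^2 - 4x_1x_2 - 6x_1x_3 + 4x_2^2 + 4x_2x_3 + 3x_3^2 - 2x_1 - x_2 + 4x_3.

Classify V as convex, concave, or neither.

V is quadratic, so its Hessian is the constant matrix H = [[8, -4, -6], [-4, 8, 4], [-6, 4, 6]].
Leading principal minors: 8, 48, 64.
All positive ⇒ H ≻ 0 ⇒ convex.

convex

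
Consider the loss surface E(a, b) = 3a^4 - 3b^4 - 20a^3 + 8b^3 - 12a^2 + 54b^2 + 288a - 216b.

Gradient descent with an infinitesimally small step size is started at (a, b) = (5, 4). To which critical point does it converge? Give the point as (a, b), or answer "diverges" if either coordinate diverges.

diverges

E is separable, so gradient descent decouples: a follows -∂E/∂a, b follows -∂E/∂b.
∂E/∂a = 12(a - 4)(a - 3)(a + 2); at a=5 this is 168, so a decreases.
∂E/∂b = -12(b - 3)(b - 2)(b + 3); at b=4 this is -168, so b increases.
The b-coordinate has no critical point in that direction and runs off to infinity.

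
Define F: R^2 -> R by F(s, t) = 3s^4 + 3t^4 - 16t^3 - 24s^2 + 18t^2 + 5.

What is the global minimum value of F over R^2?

-70

F(s,t) separates as P(s) + Q(t) + 5, so its minimum is min P + min Q + 5.
P'(s) = 12s(s - 2)(s + 2) vanishes at s ∈ {-2, 0, 2}; Q'(t) = 12t(t - 3)(t - 1) vanishes at t ∈ {0, 1, 3}.
Local minima of P (where P''>0): P(-2)=-48, P(2)=-48. Local minima of Q: Q(0)=0, Q(3)=-27.
So the global minimum of F is P(-2) + Q(3) + 5 = -48 − 27 + 5 = -70, attained at (-2, 3).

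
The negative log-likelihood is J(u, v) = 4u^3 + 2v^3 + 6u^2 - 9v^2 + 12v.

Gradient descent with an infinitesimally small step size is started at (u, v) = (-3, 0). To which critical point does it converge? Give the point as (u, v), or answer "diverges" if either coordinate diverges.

diverges

J is separable, so gradient descent decouples: u follows -∂J/∂u, v follows -∂J/∂v.
∂J/∂u = 12u(u + 1); at u=-3 this is 72, so u decreases.
∂J/∂v = 6(v - 2)(v - 1); at v=0 this is 12, so v decreases.
The u-coordinate has no critical point in that direction and runs off to infinity.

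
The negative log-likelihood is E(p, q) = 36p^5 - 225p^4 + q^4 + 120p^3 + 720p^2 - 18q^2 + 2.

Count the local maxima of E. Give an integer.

2

E separates as a function of p plus a function of q, so ∇E=0 decouples.
∂E/∂p = 180p(p - 4)(p - 2)(p + 1) = 0 at p ∈ {-1, 0, 2, 4}; ∂E/∂q = 4q(q - 3)(q + 3) = 0 at q ∈ {-3, 0, 3}.
The Hessian is diagonal: diag(E_pp, E_qq). Second derivatives: E_pp(-1)=-2700, E_pp(0)=1440, E_pp(2)=-2160, E_pp(4)=7200; E_qq(-3)=72, E_qq(0)=-36, E_qq(3)=72.
Local maxima occur where both diagonal entries negative: (-1, 0), (2, 0). Count: 2.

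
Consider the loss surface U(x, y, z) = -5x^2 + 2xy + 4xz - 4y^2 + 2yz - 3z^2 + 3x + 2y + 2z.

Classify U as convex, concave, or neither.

U is quadratic, so its Hessian is the constant matrix H = [[-10, 2, 4], [2, -8, 2], [4, 2, -6]].
Leading principal minors: -10, 76, -256.
Signs alternate −, +, − ⇒ H ≺ 0 ⇒ concave.

concave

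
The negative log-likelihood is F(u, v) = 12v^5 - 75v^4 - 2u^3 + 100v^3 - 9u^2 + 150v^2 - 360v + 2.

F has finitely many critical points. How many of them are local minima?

2

F separates as a function of u plus a function of v, so ∇F=0 decouples.
∂F/∂u = -6u(u + 3) = 0 at u ∈ {-3, 0}; ∂F/∂v = 60(v - 3)(v - 2)(v - 1)(v + 1) = 0 at v ∈ {-1, 1, 2, 3}.
The Hessian is diagonal: diag(F_uu, F_vv). Second derivatives: F_uu(-3)=18, F_uu(0)=-18; F_vv(-1)=-1440, F_vv(1)=240, F_vv(2)=-180, F_vv(3)=480.
Local minima occur where both diagonal entries positive: (-3, 1), (-3, 3). Count: 2.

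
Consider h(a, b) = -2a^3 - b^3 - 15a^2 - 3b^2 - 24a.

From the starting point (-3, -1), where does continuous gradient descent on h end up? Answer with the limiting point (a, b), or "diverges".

(-4, -2)

h is separable, so gradient descent decouples: a follows -∂h/∂a, b follows -∂h/∂b.
∂h/∂a = -6(a + 1)(a + 4); at a=-3 this is 12, so a decreases.
∂h/∂b = -3b(b + 2); at b=-1 this is 3, so b decreases.
a converges to its nearest critical value -4 (a local min of the a-part); b converges to -2. The iterate converges to (-4, -2).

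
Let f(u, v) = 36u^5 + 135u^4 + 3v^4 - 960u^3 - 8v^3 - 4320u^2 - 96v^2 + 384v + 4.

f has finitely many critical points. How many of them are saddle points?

f separates as a function of u plus a function of v, so ∇f=0 decouples.
∂f/∂u = 180u(u - 4)(u + 3)(u + 4) = 0 at u ∈ {-4, -3, 0, 4}; ∂f/∂v = 12(v - 4)(v - 2)(v + 4) = 0 at v ∈ {-4, 2, 4}.
The Hessian is diagonal: diag(f_uu, f_vv). Second derivatives: f_uu(-4)=-5760, f_uu(-3)=3780, f_uu(0)=-8640, f_uu(4)=40320; f_vv(-4)=576, f_vv(2)=-144, f_vv(4)=192.
Saddle points occur where the two diagonal entries have opposite signs: (-4, -4), (-4, 4), (-3, 2), (0, -4), (0, 4), (4, 2). Count: 6.

6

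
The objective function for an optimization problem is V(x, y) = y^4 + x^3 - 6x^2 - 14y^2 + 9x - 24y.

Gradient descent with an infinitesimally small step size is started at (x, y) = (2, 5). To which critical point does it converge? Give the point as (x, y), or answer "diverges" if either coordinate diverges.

V is separable, so gradient descent decouples: x follows -∂V/∂x, y follows -∂V/∂y.
∂V/∂x = 3(x - 3)(x - 1); at x=2 this is -3, so x increases.
∂V/∂y = 4(y - 3)(y + 1)(y + 2); at y=5 this is 336, so y decreases.
x converges to its nearest critical value 3 (a local min of the x-part); y converges to 3. The iterate converges to (3, 3).

(3, 3)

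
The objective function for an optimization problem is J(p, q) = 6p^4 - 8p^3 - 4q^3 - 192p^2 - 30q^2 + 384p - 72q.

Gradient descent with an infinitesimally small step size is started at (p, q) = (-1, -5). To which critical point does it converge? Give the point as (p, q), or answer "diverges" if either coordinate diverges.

(-4, -3)

J is separable, so gradient descent decouples: p follows -∂J/∂p, q follows -∂J/∂q.
∂J/∂p = 24(p - 4)(p - 1)(p + 4); at p=-1 this is 720, so p decreases.
∂J/∂q = -12(q + 2)(q + 3); at q=-5 this is -72, so q increases.
p converges to its nearest critical value -4 (a local min of the p-part); q converges to -3. The iterate converges to (-4, -3).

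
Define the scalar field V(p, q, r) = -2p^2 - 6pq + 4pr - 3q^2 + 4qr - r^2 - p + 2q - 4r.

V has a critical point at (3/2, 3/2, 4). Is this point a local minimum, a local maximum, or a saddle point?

The Hessian is constant: H = [[-4, -6, 4], [-6, -6, 4], [4, 4, -2]].
Leading principal minors: Δ₁ = -4, Δ₂ = -12, Δ₃ = -8.
The minors fit neither the all-positive nor the alternating-sign pattern, so H is indefinite: a saddle point.

saddle point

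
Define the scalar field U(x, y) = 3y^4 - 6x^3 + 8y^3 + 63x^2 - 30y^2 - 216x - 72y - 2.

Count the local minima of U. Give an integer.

U separates as a function of x plus a function of y, so ∇U=0 decouples.
∂U/∂x = -18(x - 4)(x - 3) = 0 at x ∈ {3, 4}; ∂U/∂y = 12(y - 2)(y + 1)(y + 3) = 0 at y ∈ {-3, -1, 2}.
The Hessian is diagonal: diag(U_xx, U_yy). Second derivatives: U_xx(3)=18, U_xx(4)=-18; U_yy(-3)=120, U_yy(-1)=-72, U_yy(2)=180.
Local minima occur where both diagonal entries positive: (3, -3), (3, 2). Count: 2.

2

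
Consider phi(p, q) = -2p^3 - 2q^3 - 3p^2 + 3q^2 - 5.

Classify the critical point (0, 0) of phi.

saddle point

The mixed partial ∂²phi/∂p∂q is 0, so the Hessian at any point is diag(phi_pp, phi_qq) = diag(-6(2p + 1), 6(-2q + 1)).
At (0, 0): H = diag(-6, 6).
The eigenvalues have opposite signs, so H is indefinite: a saddle point.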